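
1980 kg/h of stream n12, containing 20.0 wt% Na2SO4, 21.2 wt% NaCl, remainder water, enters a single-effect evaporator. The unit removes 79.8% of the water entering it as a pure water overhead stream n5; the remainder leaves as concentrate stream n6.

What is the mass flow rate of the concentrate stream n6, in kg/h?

water entering = 1980×0.588 = 1164.2 kg/h; overhead removed = 0.798×1164.2 = 929.06 kg/h.
Concentrate = 1980 − 929.06 = 1050.9 kg/h.

1051 kg/h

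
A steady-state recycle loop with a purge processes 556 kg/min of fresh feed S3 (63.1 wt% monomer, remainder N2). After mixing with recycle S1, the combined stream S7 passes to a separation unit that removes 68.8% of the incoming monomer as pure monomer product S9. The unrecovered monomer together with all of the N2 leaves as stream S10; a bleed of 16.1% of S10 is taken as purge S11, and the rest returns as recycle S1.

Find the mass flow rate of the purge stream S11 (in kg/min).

229 kg/min

N2 enters only via S3 and leaves only via the purge: 556×0.369 = 0.161×(N2 in S10), and the separation unit passes all N2, so N2 in S7 = N2 in S10 = 1274.3 kg/min.
monomer in S7: m_A = 556×0.631 + (1−0.161)·(1−0.688)·m_A, so m_A = 350.84/0.7382 = 475.24 kg/min.
S10 = (1−0.688)×475.24 + 1274.3 = 1422.6 kg/min.
Purge S11 = 0.161×1422.6 = 229.04 kg/min.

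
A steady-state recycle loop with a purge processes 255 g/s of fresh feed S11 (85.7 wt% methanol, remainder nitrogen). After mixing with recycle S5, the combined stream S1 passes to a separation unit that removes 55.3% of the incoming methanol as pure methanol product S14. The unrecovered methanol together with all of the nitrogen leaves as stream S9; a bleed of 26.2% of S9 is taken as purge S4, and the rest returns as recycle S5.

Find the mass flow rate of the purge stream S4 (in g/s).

nitrogen enters only via S11 and leaves only via the purge: 255×0.143 = 0.262×(nitrogen in S9), and the separation unit passes all nitrogen, so nitrogen in S1 = nitrogen in S9 = 139.18 g/s.
methanol in S1: m_A = 255×0.857 + (1−0.262)·(1−0.553)·m_A, so m_A = 218.53/0.6701 = 326.12 g/s.
S9 = (1−0.553)×326.12 + 139.18 = 284.95 g/s.
Purge S4 = 0.262×284.95 = 74.658 g/s.

74.66 g/s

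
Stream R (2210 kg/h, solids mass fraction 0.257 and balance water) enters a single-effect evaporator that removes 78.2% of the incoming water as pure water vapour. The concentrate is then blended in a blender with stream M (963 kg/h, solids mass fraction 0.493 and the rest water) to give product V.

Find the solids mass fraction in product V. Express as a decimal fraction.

Vapour removed = 0.782×0.743×2210 = 1284.1 kg/h; concentrate = 925.93 kg/h.
solids reaching the mixer = 567.97 (from concentrate) + 963×0.493 = 1042.7 kg/h.
Product flow = 925.93 + 963 = 1888.9 kg/h; solids fraction = 0.552.

0.552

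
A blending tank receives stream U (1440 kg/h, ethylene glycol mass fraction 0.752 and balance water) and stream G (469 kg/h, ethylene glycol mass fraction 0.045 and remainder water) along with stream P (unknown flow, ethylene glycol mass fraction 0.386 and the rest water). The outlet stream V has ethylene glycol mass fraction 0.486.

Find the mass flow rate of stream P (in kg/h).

Let P be the unknown flow. Total out = 1909 + P.
ethylene glycol balance: 1104 + 0.386·P = 0.486·(1909 + P)
(0.386 − 0.486)·P = 0.486×1909 − 1104 = -176.21
P = -176.21 / -0.100 = 1762.1 kg/h

1762 kg/h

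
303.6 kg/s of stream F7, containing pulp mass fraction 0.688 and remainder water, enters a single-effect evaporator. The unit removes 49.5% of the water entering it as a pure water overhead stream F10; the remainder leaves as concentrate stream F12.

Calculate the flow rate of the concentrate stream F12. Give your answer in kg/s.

256.7 kg/s

water entering = 303.6×0.312 = 94.723 kg/s; overhead removed = 0.495×94.723 = 46.888 kg/s.
Concentrate = 303.6 − 46.888 = 256.71 kg/s.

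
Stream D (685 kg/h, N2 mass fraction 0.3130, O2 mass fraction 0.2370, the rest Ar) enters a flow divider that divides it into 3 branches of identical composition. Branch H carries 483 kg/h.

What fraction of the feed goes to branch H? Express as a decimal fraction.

Fraction to H = 483/685 = 0.7051.

0.705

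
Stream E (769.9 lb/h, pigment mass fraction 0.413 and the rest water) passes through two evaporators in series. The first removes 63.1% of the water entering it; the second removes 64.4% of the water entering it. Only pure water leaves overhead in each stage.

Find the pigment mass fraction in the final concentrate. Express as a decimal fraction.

0.843

water in feed = 769.9×0.587 = 451.93 lb/h.
After stage 1: water left = (1−0.631)×451.93 = 166.76; stream total = 484.73 lb/h.
After stage 2: water left = (1−0.644)×166.76 = 59.368; final concentrate = 377.34 lb/h.
pigment fraction = 317.97/377.34 = 0.843.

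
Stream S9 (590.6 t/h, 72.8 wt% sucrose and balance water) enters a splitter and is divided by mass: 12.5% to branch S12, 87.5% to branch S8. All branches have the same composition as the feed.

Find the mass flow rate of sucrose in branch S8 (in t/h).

376.2 t/h

Branch S8 total = 0.875×590.6 = 516.77 t/h.
sucrose in S8 = 0.728×516.77 = 376.21 t/h.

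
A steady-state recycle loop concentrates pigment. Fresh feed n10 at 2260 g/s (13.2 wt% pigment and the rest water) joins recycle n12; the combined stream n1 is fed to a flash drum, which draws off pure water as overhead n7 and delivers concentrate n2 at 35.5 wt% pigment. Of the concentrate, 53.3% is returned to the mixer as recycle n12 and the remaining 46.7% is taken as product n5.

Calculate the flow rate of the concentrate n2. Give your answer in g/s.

1799 g/s

Overall pigment balance (none leaves overhead): pigment in fresh feed = pigment in product, i.e. 2260×0.132 = (1−0.533)·n2·0.355.
n2 = 298.32/(0.355×0.467) = 1799.4 g/s.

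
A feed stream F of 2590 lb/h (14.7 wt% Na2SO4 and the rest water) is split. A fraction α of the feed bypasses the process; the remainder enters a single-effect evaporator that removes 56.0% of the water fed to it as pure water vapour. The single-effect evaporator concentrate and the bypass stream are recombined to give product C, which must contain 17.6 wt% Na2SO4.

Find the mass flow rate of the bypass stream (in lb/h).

All 2590×0.147 = 380.73 lb/h of Na2SO4 reaches C, so C = 380.73/0.176 = 2163.2 lb/h and vapour = 426.76 lb/h.
The evaporator receives (1−α)·2590 of feed at 0.853 water and removes 0.560 of that water:
0.560×0.853×(1−α)×2590 = 426.76
(1−α) = 426.76/1237.2 = 0.3449;  α = 0.6551.
Bypass flow = 0.6551×2590 = 1696.6 lb/h.

1697 lb/h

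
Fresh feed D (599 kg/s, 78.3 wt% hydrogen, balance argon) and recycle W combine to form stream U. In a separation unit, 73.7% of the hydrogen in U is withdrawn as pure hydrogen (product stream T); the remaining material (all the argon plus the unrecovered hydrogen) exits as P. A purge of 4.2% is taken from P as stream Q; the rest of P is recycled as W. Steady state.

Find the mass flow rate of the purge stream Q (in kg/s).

argon enters only via D and leaves only via the purge: 599×0.217 = 0.042×(argon in P), and the separation unit passes all argon, so argon in U = argon in P = 3094.8 kg/s.
hydrogen in U: m_A = 599×0.783 + (1−0.042)·(1−0.737)·m_A, so m_A = 469.02/0.7480 = 626.99 kg/s.
P = (1−0.737)×626.99 + 3094.8 = 3259.7 kg/s.
Purge Q = 0.042×3259.7 = 136.91 kg/s.

136.9 kg/s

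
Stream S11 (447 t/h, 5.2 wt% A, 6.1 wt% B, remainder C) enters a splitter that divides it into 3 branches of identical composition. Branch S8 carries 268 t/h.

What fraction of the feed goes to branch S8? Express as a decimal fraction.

Fraction to S8 = 268/447 = 0.5996.

0.600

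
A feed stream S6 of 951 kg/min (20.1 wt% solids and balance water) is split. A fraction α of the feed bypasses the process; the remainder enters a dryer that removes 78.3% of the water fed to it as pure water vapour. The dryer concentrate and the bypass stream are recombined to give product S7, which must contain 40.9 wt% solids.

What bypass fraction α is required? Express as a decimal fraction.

All 951×0.201 = 191.15 kg/min of solids reaches S7, so S7 = 191.15/0.409 = 467.36 kg/min and vapour = 483.64 kg/min.
The evaporator receives (1−α)·951 of feed at 0.799 water and removes 0.783 of that water:
0.783×0.799×(1−α)×951 = 483.64
(1−α) = 483.64/594.96 = 0.8129;  α = 0.1871.

0.187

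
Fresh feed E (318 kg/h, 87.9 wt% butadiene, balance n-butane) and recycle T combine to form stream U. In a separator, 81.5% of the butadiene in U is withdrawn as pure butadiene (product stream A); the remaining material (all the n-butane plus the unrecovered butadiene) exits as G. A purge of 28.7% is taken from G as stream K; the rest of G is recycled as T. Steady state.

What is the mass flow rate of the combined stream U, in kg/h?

n-butane enters only via E and leaves only via the purge: 318×0.121 = 0.287×(n-butane in G), and the separator passes all n-butane, so n-butane in U = n-butane in G = 134.07 kg/h.
butadiene in U: m_A = 318×0.879 + (1−0.287)·(1−0.815)·m_A, so m_A = 279.52/0.8681 = 321.99 kg/h.
U = 321.99 + 134.07 = 456.06 kg/h.

456.1 kg/h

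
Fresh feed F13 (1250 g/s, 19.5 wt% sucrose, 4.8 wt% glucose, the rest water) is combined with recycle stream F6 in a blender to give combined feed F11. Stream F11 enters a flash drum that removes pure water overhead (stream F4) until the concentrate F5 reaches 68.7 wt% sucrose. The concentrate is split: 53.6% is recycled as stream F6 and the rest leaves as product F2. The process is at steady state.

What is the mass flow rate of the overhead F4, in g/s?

Overall sucrose balance (none leaves overhead): sucrose in fresh feed = sucrose in product, i.e. 1250×0.195 = (1−0.536)·F5·0.687.
F5 = 243.75/(0.687×0.464) = 764.66 g/s.
Recycle F6 = 0.536×764.66 = 409.86 g/s.
Combined feed F11 = 1250 + 409.86 = 1659.9 g/s.
Overhead F4 = F11 − F5 = 1659.9 − 764.66 = 895.2 g/s.

895.2 g/s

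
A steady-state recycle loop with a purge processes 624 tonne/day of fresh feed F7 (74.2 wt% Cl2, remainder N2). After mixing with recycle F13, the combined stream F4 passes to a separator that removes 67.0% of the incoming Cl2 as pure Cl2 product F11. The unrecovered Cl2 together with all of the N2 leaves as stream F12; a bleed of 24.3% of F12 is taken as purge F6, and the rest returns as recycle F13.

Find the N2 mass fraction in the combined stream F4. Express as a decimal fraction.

0.518

N2 enters only via F7 and leaves only via the purge: 624×0.258 = 0.243×(N2 in F12), and the separator passes all N2, so N2 in F4 = N2 in F12 = 662.52 tonne/day.
Cl2 in F4: m_A = 624×0.742 + (1−0.243)·(1−0.670)·m_A, so m_A = 463.01/0.7502 = 617.19 tonne/day.
F4 = 617.19 + 662.52 = 1279.7 tonne/day.
N2 fraction in F4 = 662.52/1279.7 = 0.518.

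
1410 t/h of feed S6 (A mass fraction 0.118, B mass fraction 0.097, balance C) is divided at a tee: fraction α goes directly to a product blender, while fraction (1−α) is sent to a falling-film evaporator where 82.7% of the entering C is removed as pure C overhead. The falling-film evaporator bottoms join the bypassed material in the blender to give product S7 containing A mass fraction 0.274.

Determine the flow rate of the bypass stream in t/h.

173.4 t/h

All 1410×0.118 = 166.38 t/h of A reaches S7, so S7 = 166.38/0.274 = 607.23 t/h and vapour = 802.77 t/h.
The evaporator receives (1−α)·1410 of feed at 0.785 C and removes 0.827 of that C:
0.827×0.785×(1−α)×1410 = 802.77
(1−α) = 802.77/915.36 = 0.8770;  α = 0.1230.
Bypass flow = 0.1230×1410 = 173.43 t/h.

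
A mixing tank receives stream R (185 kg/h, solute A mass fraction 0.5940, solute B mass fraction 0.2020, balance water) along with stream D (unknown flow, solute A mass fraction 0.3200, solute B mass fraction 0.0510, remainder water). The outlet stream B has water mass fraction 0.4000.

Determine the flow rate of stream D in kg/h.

158.3 kg/h

Let D be the unknown flow. Total out = 185 + D.
water balance: 37.74 + 0.629·D = 0.400·(185 + D)
(0.629 − 0.400)·D = 0.400×185 − 37.74 = 36.26
D = 36.26 / 0.229 = 158.34 kg/h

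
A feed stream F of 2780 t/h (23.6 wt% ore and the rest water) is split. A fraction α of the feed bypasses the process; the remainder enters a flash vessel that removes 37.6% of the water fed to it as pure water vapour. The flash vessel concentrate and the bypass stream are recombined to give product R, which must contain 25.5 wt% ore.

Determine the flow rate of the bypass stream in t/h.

2059 t/h

All 2780×0.236 = 656.08 t/h of ore reaches R, so R = 656.08/0.255 = 2572.9 t/h and vapour = 207.14 t/h.
The evaporator receives (1−α)·2780 of feed at 0.764 water and removes 0.376 of that water:
0.376×0.764×(1−α)×2780 = 207.14
(1−α) = 207.14/798.59 = 0.2594;  α = 0.7406.
Bypass flow = 0.7406×2780 = 2058.9 t/h.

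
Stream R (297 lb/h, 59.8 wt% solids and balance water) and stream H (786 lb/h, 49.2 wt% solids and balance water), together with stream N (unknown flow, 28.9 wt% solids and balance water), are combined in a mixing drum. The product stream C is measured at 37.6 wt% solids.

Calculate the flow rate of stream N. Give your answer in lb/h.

1806 lb/h

Let N be the unknown flow. Total out = 1083 + N.
solids balance: 564.32 + 0.289·N = 0.376·(1083 + N)
(0.289 − 0.376)·N = 0.376×1083 − 564.32 = -157.11
N = -157.11 / -0.087 = 1805.9 lb/h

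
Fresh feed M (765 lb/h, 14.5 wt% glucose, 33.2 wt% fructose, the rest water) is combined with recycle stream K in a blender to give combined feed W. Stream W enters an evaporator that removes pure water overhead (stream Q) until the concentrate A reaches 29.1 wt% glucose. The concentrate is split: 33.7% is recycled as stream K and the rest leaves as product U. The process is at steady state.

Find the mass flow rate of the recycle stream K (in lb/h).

Overall glucose balance (none leaves overhead): glucose in fresh feed = glucose in product, i.e. 765×0.145 = (1−0.337)·A·0.291.
A = 110.92/(0.291×0.663) = 574.94 lb/h.
Recycle K = 0.337×574.94 = 193.75 lb/h.

193.8 lb/h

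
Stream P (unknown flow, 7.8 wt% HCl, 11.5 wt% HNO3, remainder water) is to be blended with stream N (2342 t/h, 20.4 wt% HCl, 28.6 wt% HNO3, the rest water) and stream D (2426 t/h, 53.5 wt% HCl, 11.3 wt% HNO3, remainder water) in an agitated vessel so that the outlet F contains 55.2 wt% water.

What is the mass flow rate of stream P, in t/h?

Let P be the unknown flow. Total out = 4768 + P.
water balance: 2048.4 + 0.807·P = 0.552·(4768 + P)
(0.807 − 0.552)·P = 0.552×4768 − 2048.4 = 583.56
P = 583.56 / 0.255 = 2288.5 t/h

2288 t/h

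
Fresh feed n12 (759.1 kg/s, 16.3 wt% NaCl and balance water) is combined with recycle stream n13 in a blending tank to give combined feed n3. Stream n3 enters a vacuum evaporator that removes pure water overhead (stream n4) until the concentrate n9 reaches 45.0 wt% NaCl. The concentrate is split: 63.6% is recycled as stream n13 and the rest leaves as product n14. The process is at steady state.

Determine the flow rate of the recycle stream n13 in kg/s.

Overall NaCl balance (none leaves overhead): NaCl in fresh feed = NaCl in product, i.e. 759.1×0.163 = (1−0.636)·n9·0.450.
n9 = 123.73/(0.450×0.364) = 755.39 kg/s.
Recycle n13 = 0.636×755.39 = 480.43 kg/s.

480.4 kg/s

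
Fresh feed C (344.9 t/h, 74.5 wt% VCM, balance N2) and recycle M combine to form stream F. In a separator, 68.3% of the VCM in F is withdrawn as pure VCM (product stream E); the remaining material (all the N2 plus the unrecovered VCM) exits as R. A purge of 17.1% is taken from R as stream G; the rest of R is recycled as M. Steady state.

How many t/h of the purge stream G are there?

106.8 t/h

N2 enters only via C and leaves only via the purge: 344.9×0.255 = 0.171×(N2 in R), and the separator passes all N2, so N2 in F = N2 in R = 514.32 t/h.
VCM in F: m_A = 344.9×0.745 + (1−0.171)·(1−0.683)·m_A, so m_A = 256.95/0.7372 = 348.55 t/h.
R = (1−0.683)×348.55 + 514.32 = 624.81 t/h.
Purge G = 0.171×624.81 = 106.84 t/h.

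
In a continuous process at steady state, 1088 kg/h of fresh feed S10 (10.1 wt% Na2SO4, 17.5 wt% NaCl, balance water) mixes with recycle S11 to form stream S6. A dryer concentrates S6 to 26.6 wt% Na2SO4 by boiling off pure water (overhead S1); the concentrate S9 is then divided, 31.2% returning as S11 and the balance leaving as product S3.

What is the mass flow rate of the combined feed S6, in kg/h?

1275 kg/h

Overall Na2SO4 balance (none leaves overhead): Na2SO4 in fresh feed = Na2SO4 in product, i.e. 1088×0.101 = (1−0.312)·S9·0.266.
S9 = 109.89/(0.266×0.688) = 600.45 kg/h.
Recycle S11 = 0.312×600.45 = 187.34 kg/h.
Combined feed S6 = 1088 + 187.34 = 1275.3 kg/h.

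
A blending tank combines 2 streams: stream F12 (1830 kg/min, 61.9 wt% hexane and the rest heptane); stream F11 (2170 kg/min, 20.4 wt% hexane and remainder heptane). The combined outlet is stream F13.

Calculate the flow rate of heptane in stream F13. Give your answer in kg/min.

2425 kg/min

heptane out = heptane in = 1830×0.381 + 2170×0.796 = 2424.6 kg/min.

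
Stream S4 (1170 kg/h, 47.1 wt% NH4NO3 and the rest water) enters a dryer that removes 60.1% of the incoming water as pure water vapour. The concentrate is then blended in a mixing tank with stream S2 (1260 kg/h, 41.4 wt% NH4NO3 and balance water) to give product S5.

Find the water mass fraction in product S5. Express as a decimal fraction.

Vapour removed = 0.601×0.529×1170 = 371.98 kg/h; concentrate = 798.02 kg/h.
water reaching the mixer = 246.95 (from concentrate) + 1260×0.586 = 985.31 kg/h.
Product flow = 798.02 + 1260 = 2058 kg/h; water fraction = 0.479.

0.479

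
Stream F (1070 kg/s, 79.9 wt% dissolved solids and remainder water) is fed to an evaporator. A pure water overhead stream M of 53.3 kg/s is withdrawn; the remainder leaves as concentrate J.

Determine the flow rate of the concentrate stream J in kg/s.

1017 kg/s

Concentrate = 1070 − 53.3 = 1016.7 kg/s.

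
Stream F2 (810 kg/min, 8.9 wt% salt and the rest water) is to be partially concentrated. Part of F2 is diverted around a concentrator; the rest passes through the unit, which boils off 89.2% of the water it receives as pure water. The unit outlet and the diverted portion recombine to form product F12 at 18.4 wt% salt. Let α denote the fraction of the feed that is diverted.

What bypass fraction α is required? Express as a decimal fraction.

All 810×0.089 = 72.09 kg/min of salt reaches F12, so F12 = 72.09/0.184 = 391.79 kg/min and vapour = 418.21 kg/min.
The evaporator receives (1−α)·810 of feed at 0.911 water and removes 0.892 of that water:
0.892×0.911×(1−α)×810 = 418.21
(1−α) = 418.21/658.22 = 0.6354;  α = 0.3646.

0.365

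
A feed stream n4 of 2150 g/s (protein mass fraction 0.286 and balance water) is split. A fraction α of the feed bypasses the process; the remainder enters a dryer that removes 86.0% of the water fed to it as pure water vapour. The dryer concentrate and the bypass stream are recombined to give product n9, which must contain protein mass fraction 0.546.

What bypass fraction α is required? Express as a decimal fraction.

0.224

All 2150×0.286 = 614.9 g/s of protein reaches n9, so n9 = 614.9/0.546 = 1126.2 g/s and vapour = 1023.8 g/s.
The evaporator receives (1−α)·2150 of feed at 0.714 water and removes 0.860 of that water:
0.860×0.714×(1−α)×2150 = 1023.8
(1−α) = 1023.8/1320.2 = 0.7755;  α = 0.2245.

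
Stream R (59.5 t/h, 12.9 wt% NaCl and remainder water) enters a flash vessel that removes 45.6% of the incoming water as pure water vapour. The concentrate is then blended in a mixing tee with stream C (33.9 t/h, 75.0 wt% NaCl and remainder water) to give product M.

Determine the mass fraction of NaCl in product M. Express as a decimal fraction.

Vapour removed = 0.456×0.871×59.5 = 23.632 t/h; concentrate = 35.868 t/h.
NaCl reaching the mixer = 7.6755 (from concentrate) + 33.9×0.750 = 33.1 t/h.
Product flow = 35.868 + 33.9 = 69.768 t/h; NaCl fraction = 0.474.

0.474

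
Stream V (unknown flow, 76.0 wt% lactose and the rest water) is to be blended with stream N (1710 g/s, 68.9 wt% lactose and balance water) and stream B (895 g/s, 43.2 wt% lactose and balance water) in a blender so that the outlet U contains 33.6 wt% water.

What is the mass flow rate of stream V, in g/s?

Let V be the unknown flow. Total out = 2605 + V.
water balance: 1040.2 + 0.240·V = 0.336·(2605 + V)
(0.240 − 0.336)·V = 0.336×2605 − 1040.2 = -164.89
V = -164.89 / -0.096 = 1717.6 g/s

1718 g/s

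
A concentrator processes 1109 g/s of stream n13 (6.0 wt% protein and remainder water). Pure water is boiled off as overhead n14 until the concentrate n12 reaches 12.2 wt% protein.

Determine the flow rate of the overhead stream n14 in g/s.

563.6 g/s

protein is conserved: 1109×0.060 = 66.54 g/s all reports to the concentrate.
Concentrate = 66.54/(target fraction) = 545.41 g/s.
Overhead = 1109 − 545.41 = 563.59 g/s.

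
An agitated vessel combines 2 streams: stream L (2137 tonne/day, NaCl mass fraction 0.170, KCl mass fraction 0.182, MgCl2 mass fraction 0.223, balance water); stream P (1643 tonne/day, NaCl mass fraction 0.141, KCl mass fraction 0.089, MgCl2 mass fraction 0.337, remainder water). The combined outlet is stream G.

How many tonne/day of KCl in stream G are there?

KCl out = KCl in = 2137×0.182 + 1643×0.089 = 535.16 tonne/day.

535.2 tonne/day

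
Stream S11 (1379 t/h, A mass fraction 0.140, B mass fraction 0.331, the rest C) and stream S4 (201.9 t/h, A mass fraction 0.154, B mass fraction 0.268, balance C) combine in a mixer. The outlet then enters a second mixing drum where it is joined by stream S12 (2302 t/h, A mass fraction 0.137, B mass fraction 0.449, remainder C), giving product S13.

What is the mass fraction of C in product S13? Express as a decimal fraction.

0.463

Overall, product flow = 3882.9 t/h.
C in = 1379×0.529 + 201.9×0.578 + 2302×0.414 = 1799.2 t/h.
C fraction in S13 = 0.463.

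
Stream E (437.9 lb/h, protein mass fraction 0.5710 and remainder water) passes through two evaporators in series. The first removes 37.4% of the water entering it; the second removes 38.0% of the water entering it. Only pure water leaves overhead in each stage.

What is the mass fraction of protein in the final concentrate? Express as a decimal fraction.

0.7742

water in feed = 437.9×0.429 = 187.86 lb/h.
After stage 1: water left = (1−0.374)×187.86 = 117.6; stream total = 367.64 lb/h.
After stage 2: water left = (1−0.380)×117.6 = 72.912; final concentrate = 322.95 lb/h.
protein fraction = 250.04/322.95 = 0.7742.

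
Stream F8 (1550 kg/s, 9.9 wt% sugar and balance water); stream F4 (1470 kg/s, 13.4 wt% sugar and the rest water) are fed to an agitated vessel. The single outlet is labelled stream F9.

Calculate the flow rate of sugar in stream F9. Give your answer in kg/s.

350.4 kg/s

sugar out = sugar in = 1550×0.099 + 1470×0.134 = 350.43 kg/s.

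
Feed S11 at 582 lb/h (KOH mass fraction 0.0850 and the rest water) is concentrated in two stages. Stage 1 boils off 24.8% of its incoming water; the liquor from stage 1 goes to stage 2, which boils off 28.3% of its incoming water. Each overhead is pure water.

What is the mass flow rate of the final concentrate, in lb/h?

water in feed = 582×0.915 = 532.53 lb/h.
After stage 1: water left = (1−0.248)×532.53 = 400.46; stream total = 449.93 lb/h.
After stage 2: water left = (1−0.283)×400.46 = 287.13; final concentrate = 336.6 lb/h.

336.6 lb/h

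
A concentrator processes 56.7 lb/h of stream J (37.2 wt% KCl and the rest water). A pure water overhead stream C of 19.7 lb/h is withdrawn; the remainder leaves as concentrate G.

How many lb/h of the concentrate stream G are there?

Concentrate = 56.7 − 19.7 = 37 lb/h.

37 lb/h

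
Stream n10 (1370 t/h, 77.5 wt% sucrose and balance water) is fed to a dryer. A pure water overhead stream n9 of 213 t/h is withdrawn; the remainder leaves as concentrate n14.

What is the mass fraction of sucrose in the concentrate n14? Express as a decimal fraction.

0.918

sucrose is not removed: 1370×0.775 = 1061.8 t/h of sucrose enters n14.
Concentrate = 1370 − 213 = 1157 t/h.
Mass fraction = 1061.8/1157 = 0.918.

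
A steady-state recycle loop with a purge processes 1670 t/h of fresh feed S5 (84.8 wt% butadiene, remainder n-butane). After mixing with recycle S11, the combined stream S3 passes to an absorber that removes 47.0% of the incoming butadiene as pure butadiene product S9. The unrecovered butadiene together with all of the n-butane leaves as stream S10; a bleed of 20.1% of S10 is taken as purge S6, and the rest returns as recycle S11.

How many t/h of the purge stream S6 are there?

515.5 t/h

n-butane enters only via S5 and leaves only via the purge: 1670×0.152 = 0.201×(n-butane in S10), and the absorber passes all n-butane, so n-butane in S3 = n-butane in S10 = 1262.9 t/h.
butadiene in S3: m_A = 1670×0.848 + (1−0.201)·(1−0.470)·m_A, so m_A = 1416.2/0.5765 = 2456.4 t/h.
S10 = (1−0.470)×2456.4 + 1262.9 = 2564.8 t/h.
Purge S6 = 0.201×2564.8 = 515.52 t/h.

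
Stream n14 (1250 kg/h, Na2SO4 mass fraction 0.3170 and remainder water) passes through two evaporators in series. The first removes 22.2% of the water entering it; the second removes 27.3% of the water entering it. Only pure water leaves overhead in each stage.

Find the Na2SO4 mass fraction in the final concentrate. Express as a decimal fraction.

0.4507

water in feed = 1250×0.683 = 853.75 kg/h.
After stage 1: water left = (1−0.222)×853.75 = 664.22; stream total = 1060.5 kg/h.
After stage 2: water left = (1−0.273)×664.22 = 482.89; final concentrate = 879.14 kg/h.
Na2SO4 fraction = 396.25/879.14 = 0.4507.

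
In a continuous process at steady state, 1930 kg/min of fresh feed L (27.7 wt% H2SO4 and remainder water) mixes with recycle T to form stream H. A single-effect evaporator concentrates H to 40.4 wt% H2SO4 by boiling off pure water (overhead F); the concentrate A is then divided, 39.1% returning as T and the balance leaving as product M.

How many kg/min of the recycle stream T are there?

849.6 kg/min

Overall H2SO4 balance (none leaves overhead): H2SO4 in fresh feed = H2SO4 in product, i.e. 1930×0.277 = (1−0.391)·A·0.404.
A = 534.61/(0.404×0.609) = 2172.9 kg/min.
Recycle T = 0.391×2172.9 = 849.6 kg/min.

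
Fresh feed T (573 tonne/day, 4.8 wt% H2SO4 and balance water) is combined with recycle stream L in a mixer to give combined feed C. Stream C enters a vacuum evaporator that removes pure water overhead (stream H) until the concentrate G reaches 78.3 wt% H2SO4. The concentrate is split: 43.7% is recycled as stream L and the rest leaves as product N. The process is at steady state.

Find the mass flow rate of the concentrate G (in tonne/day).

Overall H2SO4 balance (none leaves overhead): H2SO4 in fresh feed = H2SO4 in product, i.e. 573×0.048 = (1−0.437)·G·0.783.
G = 27.504/(0.783×0.563) = 62.392 tonne/day.

62.39 tonne/day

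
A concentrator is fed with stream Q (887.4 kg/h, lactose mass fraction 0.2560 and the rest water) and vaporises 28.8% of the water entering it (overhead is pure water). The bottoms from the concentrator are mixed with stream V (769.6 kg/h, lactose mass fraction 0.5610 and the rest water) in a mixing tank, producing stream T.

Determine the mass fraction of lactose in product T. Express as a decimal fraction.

Vapour removed = 0.288×0.744×887.4 = 190.14 kg/h; concentrate = 697.26 kg/h.
lactose reaching the mixer = 227.17 (from concentrate) + 769.6×0.561 = 658.92 kg/h.
Product flow = 697.26 + 769.6 = 1466.9 kg/h; lactose fraction = 0.4492.

0.4492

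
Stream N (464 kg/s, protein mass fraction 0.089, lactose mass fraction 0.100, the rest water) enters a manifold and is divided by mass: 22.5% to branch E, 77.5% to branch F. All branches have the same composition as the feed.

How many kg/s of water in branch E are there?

84.67 kg/s

Branch E total = 0.225×464 = 104.4 kg/s.
water in E = 0.811×104.4 = 84.668 kg/s.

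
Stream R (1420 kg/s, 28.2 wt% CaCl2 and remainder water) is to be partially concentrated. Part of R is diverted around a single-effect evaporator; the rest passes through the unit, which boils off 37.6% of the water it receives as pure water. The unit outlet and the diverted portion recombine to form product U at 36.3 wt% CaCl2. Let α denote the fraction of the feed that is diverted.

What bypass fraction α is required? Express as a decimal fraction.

0.173

All 1420×0.282 = 400.44 kg/s of CaCl2 reaches U, so U = 400.44/0.363 = 1103.1 kg/s and vapour = 316.86 kg/s.
The evaporator receives (1−α)·1420 of feed at 0.718 water and removes 0.376 of that water:
0.376×0.718×(1−α)×1420 = 316.86
(1−α) = 316.86/383.35 = 0.8265;  α = 0.1735.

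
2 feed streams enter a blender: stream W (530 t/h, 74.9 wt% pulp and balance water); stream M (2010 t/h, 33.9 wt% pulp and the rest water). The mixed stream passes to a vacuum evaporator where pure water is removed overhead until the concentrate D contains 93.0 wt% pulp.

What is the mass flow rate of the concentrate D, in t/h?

1160 t/h

pulp entering = 530×0.749 + 2010×0.339 = 1078.4 t/h.
All pulp reports to D, so D = 1078.4/0.930 = 1159.5 t/h.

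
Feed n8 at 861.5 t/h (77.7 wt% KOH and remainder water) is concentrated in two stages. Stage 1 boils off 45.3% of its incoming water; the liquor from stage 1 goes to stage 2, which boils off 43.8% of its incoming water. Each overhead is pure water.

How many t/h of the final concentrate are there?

water in feed = 861.5×0.223 = 192.11 t/h.
After stage 1: water left = (1−0.453)×192.11 = 105.09; stream total = 774.47 t/h.
After stage 2: water left = (1−0.438)×105.09 = 59.059; final concentrate = 728.44 t/h.

728.4 t/h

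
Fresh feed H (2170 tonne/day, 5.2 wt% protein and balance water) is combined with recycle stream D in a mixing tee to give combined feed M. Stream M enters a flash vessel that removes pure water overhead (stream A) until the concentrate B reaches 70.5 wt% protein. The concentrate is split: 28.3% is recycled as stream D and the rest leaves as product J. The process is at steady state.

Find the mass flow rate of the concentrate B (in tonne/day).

223.2 tonne/day

Overall protein balance (none leaves overhead): protein in fresh feed = protein in product, i.e. 2170×0.052 = (1−0.283)·B·0.705.
B = 112.84/(0.705×0.717) = 223.23 tonne/day.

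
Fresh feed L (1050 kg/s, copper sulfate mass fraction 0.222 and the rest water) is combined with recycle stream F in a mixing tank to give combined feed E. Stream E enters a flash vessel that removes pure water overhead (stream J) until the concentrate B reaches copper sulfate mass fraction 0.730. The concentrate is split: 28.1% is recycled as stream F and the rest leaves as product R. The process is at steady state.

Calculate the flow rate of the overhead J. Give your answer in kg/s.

Overall copper sulfate balance (none leaves overhead): copper sulfate in fresh feed = copper sulfate in product, i.e. 1050×0.222 = (1−0.281)·B·0.730.
B = 233.1/(0.730×0.719) = 444.11 kg/s.
Recycle F = 0.281×444.11 = 124.79 kg/s.
Combined feed E = 1050 + 124.79 = 1174.8 kg/s.
Overhead J = E − B = 1174.8 − 444.11 = 730.68 kg/s.

730.7 kg/s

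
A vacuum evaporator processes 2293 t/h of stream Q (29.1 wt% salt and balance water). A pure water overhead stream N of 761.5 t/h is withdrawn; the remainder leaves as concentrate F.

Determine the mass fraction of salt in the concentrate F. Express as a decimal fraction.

0.4357

salt is not removed: 2293×0.291 = 667.26 t/h of salt enters F.
Concentrate = 2293 − 761.5 = 1531.5 t/h.
Mass fraction = 667.26/1531.5 = 0.4357.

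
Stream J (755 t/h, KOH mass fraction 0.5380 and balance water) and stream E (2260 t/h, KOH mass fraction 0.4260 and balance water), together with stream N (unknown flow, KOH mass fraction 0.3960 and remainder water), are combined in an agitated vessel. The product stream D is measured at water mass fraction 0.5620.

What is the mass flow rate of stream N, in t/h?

1152 t/h

Let N be the unknown flow. Total out = 3015 + N.
water balance: 1646 + 0.604·N = 0.562·(3015 + N)
(0.604 − 0.562)·N = 0.562×3015 − 1646 = 48.38
N = 48.38 / 0.042 = 1151.9 t/h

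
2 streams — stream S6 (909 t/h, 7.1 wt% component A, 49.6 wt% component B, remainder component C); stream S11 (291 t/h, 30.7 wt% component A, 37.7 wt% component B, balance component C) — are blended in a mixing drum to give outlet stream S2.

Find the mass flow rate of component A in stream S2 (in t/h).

component A out = component A in = 909×0.071 + 291×0.307 = 153.88 t/h.

153.9 t/h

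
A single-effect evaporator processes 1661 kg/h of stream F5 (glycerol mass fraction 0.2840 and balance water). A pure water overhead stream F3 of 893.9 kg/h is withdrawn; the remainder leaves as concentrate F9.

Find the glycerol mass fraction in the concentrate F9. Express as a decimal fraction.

glycerol is not removed: 1661×0.284 = 471.72 kg/h of glycerol enters F9.
Concentrate = 1661 − 893.9 = 767.1 kg/h.
Mass fraction = 471.72/767.1 = 0.6149.

0.6149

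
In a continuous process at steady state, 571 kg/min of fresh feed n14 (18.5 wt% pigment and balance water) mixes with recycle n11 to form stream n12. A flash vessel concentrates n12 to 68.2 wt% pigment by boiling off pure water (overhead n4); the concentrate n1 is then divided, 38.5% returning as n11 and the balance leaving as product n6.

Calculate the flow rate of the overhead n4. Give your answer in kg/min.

Overall pigment balance (none leaves overhead): pigment in fresh feed = pigment in product, i.e. 571×0.185 = (1−0.385)·n1·0.682.
n1 = 105.64/(0.682×0.615) = 251.85 kg/min.
Recycle n11 = 0.385×251.85 = 96.964 kg/min.
Combined feed n12 = 571 + 96.964 = 667.96 kg/min.
Overhead n4 = n12 − n1 = 667.96 − 251.85 = 416.11 kg/min.

416.1 kg/min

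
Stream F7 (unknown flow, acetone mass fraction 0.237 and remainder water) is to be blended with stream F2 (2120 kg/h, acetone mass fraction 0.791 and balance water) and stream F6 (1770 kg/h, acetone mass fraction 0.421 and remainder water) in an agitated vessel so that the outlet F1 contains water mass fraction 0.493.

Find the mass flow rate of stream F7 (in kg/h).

Let F7 be the unknown flow. Total out = 3890 + F7.
water balance: 1467.9 + 0.763·F7 = 0.493·(3890 + F7)
(0.763 − 0.493)·F7 = 0.493×3890 − 1467.9 = 449.86
F7 = 449.86 / 0.270 = 1666.1 kg/h

1666 kg/h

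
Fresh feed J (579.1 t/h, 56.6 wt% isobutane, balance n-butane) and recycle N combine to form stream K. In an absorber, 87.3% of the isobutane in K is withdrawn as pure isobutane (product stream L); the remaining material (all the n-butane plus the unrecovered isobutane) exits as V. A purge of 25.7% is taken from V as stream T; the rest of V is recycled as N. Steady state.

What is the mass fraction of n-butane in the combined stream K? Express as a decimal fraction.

0.7299

n-butane enters only via J and leaves only via the purge: 579.1×0.434 = 0.257×(n-butane in V), and the absorber passes all n-butane, so n-butane in K = n-butane in V = 977.94 t/h.
isobutane in K: m_A = 579.1×0.566 + (1−0.257)·(1−0.873)·m_A, so m_A = 327.77/0.9056 = 361.92 t/h.
K = 361.92 + 977.94 = 1339.9 t/h.
n-butane fraction in K = 977.94/1339.9 = 0.7299.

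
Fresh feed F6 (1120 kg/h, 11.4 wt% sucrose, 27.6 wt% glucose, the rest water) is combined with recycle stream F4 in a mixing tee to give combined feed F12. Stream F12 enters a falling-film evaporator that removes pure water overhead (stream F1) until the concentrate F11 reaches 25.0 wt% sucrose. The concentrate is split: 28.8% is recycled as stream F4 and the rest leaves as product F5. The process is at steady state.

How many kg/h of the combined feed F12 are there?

Overall sucrose balance (none leaves overhead): sucrose in fresh feed = sucrose in product, i.e. 1120×0.114 = (1−0.288)·F11·0.250.
F11 = 127.68/(0.250×0.712) = 717.3 kg/h.
Recycle F4 = 0.288×717.3 = 206.58 kg/h.
Combined feed F12 = 1120 + 206.58 = 1326.6 kg/h.

1327 kg/h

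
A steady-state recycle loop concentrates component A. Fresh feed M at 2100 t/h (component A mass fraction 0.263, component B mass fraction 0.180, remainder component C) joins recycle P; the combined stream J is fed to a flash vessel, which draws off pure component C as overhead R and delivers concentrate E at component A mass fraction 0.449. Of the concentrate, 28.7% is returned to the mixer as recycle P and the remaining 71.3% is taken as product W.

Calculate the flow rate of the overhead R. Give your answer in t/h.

869.9 t/h

Overall component A balance (none leaves overhead): component A in fresh feed = component A in product, i.e. 2100×0.263 = (1−0.287)·E·0.449.
E = 552.3/(0.449×0.713) = 1725.2 t/h.
Recycle P = 0.287×1725.2 = 495.13 t/h.
Combined feed J = 2100 + 495.13 = 2595.1 t/h.
Overhead R = J − E = 2595.1 − 1725.2 = 869.93 t/h.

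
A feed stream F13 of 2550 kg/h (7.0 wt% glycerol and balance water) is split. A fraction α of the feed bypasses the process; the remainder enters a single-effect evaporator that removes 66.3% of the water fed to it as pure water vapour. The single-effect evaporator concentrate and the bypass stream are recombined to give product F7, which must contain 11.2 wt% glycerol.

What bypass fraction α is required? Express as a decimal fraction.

All 2550×0.070 = 178.5 kg/h of glycerol reaches F7, so F7 = 178.5/0.112 = 1593.8 kg/h and vapour = 956.25 kg/h.
The evaporator receives (1−α)·2550 of feed at 0.930 water and removes 0.663 of that water:
0.663×0.930×(1−α)×2550 = 956.25
(1−α) = 956.25/1572.3 = 0.6082;  α = 0.3918.

0.392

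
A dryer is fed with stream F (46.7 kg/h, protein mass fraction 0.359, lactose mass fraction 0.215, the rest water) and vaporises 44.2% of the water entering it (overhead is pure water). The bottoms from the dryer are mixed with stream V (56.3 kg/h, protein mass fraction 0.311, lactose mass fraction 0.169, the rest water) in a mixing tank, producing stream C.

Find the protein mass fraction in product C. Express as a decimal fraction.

Vapour removed = 0.442×0.426×46.7 = 8.7932 kg/h; concentrate = 37.907 kg/h.
protein reaching the mixer = 16.765 (from concentrate) + 56.3×0.311 = 34.275 kg/h.
Product flow = 37.907 + 56.3 = 94.207 kg/h; protein fraction = 0.364.

0.364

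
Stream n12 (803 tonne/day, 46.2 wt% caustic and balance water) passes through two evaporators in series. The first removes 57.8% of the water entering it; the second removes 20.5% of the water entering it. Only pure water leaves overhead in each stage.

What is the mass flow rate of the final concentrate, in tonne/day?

water in feed = 803×0.538 = 432.01 tonne/day.
After stage 1: water left = (1−0.578)×432.01 = 182.31; stream total = 553.3 tonne/day.
After stage 2: water left = (1−0.205)×182.31 = 144.94; final concentrate = 515.92 tonne/day.

515.9 tonne/day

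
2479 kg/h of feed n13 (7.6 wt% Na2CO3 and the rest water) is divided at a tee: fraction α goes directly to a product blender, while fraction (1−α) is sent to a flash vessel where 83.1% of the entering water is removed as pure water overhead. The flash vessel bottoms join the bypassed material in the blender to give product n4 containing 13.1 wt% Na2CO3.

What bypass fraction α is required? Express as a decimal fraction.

0.453

All 2479×0.076 = 188.4 kg/h of Na2CO3 reaches n4, so n4 = 188.4/0.131 = 1438.2 kg/h and vapour = 1040.8 kg/h.
The evaporator receives (1−α)·2479 of feed at 0.924 water and removes 0.831 of that water:
0.831×0.924×(1−α)×2479 = 1040.8
(1−α) = 1040.8/1903.5 = 0.5468;  α = 0.4532.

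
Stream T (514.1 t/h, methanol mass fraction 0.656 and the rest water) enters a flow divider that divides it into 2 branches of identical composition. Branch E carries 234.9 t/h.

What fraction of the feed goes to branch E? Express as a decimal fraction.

Fraction to E = 234.9/514.1 = 0.4569.

0.457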